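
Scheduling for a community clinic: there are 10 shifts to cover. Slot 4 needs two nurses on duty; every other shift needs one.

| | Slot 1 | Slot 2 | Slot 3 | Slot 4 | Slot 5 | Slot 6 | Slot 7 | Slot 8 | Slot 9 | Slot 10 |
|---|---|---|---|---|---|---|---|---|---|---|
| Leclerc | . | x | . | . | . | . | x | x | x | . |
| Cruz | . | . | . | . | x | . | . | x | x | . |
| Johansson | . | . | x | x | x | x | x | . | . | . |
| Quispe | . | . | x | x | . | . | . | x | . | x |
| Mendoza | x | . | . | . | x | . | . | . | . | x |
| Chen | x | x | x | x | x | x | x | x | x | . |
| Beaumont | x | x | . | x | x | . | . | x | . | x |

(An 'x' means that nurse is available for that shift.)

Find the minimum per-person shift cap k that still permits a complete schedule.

2

With 7 nurses and 11 worker-slots to fill, someone must work at least ⌈11/7⌉ = 2 shifts, so k ≥ 2.
k = 2 works: Slot 1→Mendoza, Slot 2→Leclerc, Slot 3→Johansson, Slot 4→Chen+Beaumont, Slot 5→Cruz, Slot 6→Johansson, Slot 7→Leclerc, Slot 8→Quispe, Slot 9→Cruz, Slot 10→Quispe.
Loads: Leclerc 2, Cruz 2, Johansson 2, Quispe 2, Mendoza 1, Chen 1, Beaumont 1 — all ≤ 2.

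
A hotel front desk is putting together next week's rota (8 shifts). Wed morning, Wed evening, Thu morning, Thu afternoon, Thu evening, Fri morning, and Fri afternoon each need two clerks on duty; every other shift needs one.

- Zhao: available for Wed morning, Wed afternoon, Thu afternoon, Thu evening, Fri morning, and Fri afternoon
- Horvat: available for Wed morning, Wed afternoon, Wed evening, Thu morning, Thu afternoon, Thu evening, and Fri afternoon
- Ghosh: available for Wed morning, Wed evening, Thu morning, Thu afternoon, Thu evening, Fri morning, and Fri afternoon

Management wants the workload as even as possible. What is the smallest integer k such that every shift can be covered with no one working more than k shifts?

5

With 3 clerks and 15 worker-slots to fill, someone must work at least ⌈15/3⌉ = 5 shifts, so k ≥ 5.
k = 5 works: Wed morning→Zhao+Horvat, Wed afternoon→Zhao, Wed evening→Horvat+Ghosh, Thu morning→Horvat+Ghosh, Thu afternoon→Zhao+Horvat, Thu evening→Zhao+Ghosh, Fri morning→Zhao+Ghosh, Fri afternoon→Horvat+Ghosh.
Loads: Zhao 5, Horvat 5, Ghosh 5 — all ≤ 5.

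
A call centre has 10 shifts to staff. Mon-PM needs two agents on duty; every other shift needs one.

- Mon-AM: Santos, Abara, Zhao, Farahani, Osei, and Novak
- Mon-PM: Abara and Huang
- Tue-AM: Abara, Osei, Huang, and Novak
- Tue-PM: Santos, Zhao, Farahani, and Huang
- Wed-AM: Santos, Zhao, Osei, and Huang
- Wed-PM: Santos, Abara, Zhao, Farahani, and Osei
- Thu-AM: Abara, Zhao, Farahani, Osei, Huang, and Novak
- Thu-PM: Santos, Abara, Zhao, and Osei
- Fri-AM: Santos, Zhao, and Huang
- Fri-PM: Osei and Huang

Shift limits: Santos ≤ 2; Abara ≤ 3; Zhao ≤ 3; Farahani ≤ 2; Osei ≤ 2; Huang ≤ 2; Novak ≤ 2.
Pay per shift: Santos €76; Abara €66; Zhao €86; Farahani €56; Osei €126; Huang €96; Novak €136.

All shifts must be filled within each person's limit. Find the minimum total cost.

Mon-PM can only be covered by Abara and Huang, so that assignment is forced.
Picking the cheapest available agent for each shift independently would cost €766, but that ignores the shift limits.
An optimal schedule: Mon-AM→Zhao, Mon-PM→Abara+Huang, Tue-AM→Abara, Tue-PM→Farahani, Wed-AM→Santos, Wed-PM→Farahani, Thu-AM→Zhao, Thu-PM→Abara, Fri-AM→Santos, Fri-PM→Huang.
Total: 86 + 66 + 96 + 66 + 56 + 76 + 56 + 86 + 66 + 76 + 96 = €826.

€826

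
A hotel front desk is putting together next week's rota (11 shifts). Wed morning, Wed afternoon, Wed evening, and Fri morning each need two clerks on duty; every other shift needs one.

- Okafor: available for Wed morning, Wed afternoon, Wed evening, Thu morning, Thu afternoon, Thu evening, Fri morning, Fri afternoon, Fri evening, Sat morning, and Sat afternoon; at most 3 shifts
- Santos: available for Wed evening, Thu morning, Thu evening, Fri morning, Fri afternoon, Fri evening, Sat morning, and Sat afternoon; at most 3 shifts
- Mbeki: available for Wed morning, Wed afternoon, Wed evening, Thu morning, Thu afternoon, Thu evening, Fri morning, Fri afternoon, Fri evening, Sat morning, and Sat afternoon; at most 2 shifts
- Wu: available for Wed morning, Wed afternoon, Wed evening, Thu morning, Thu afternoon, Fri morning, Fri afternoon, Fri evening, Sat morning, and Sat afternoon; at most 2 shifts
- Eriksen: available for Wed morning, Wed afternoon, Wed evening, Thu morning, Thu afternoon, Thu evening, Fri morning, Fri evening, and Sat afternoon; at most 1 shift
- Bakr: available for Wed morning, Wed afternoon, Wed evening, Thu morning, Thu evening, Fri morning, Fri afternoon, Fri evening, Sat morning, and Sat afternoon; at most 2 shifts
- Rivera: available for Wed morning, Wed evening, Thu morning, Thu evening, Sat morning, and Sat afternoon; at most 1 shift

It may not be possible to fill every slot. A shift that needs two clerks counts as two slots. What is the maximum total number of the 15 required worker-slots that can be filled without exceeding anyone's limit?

14

Total capacity across all clerks is 3+3+2+2+1+2+1 = 14, and 15 slots are needed, so at most 14 can be filled.
An assignment achieving 14: Wed morning→Mbeki+Wu, Wed afternoon→Okafor+Mbeki, Wed evening→Eriksen+Bakr, Thu morning→Rivera, Thu afternoon→Okafor, Thu evening→Santos, Fri morning→Santos+Wu, Fri afternoon→Okafor, Fri evening→Santos, Sat morning→Bakr.
Loads: Okafor 3/3, Santos 3/3, Mbeki 2/2, Wu 2/2, Eriksen 1/1, Bakr 2/2, Rivera 1/1.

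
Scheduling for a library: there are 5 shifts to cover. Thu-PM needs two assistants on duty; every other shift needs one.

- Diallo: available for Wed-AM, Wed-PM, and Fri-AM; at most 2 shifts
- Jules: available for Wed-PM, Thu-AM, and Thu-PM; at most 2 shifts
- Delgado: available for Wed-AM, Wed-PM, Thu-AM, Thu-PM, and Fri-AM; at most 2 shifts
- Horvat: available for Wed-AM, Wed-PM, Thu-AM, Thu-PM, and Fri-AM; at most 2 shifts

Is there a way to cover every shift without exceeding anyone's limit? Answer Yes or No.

One valid schedule: Wed-AM→Diallo, Wed-PM→Delgado, Thu-AM→Jules, Thu-PM→Jules+Delgado, Fri-AM→Diallo.
Loads: Diallo 2/2, Jules 2/2, Delgado 2/2, Horvat 0/2 — all within limits.

Yes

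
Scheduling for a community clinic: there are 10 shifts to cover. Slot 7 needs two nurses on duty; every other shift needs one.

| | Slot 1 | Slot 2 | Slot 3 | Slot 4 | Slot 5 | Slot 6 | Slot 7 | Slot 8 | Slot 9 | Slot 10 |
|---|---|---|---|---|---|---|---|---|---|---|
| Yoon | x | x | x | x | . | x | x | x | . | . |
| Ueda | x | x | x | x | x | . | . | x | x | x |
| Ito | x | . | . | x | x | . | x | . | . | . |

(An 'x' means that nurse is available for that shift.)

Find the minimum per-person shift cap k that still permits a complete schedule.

With 3 nurses and 11 worker-slots to fill, someone must work at least ⌈11/3⌉ = 4 shifts, so k ≥ 4.
k = 4 works: Slot 1→Ito, Slot 2→Yoon, Slot 3→Yoon, Slot 4→Ito, Slot 5→Ueda, Slot 6→Yoon, Slot 7→Yoon+Ito, Slot 8→Ueda, Slot 9→Ueda, Slot 10→Ueda.
Loads: Yoon 4, Ueda 4, Ito 3 — all ≤ 4.

4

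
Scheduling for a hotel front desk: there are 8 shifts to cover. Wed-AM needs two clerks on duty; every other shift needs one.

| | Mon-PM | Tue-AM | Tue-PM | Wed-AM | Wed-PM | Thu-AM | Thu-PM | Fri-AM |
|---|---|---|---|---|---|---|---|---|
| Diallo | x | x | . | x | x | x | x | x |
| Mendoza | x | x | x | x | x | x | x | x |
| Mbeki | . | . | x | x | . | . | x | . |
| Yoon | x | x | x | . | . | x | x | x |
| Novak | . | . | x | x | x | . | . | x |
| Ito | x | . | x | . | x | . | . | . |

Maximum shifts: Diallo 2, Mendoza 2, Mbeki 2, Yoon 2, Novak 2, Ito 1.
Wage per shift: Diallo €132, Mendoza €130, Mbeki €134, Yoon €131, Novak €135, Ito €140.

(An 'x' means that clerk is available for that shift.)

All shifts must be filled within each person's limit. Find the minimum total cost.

€1189

Picking the cheapest available clerk for each shift independently would cost €1172, but that ignores the shift limits.
An optimal schedule: Mon-PM→Mendoza, Tue-AM→Diallo, Tue-PM→Yoon, Wed-AM→Mbeki+Novak, Wed-PM→Mendoza, Thu-AM→Diallo, Thu-PM→Mbeki, Fri-AM→Yoon.
Total: 130 + 132 + 131 + 134 + 135 + 130 + 132 + 134 + 131 = €1189.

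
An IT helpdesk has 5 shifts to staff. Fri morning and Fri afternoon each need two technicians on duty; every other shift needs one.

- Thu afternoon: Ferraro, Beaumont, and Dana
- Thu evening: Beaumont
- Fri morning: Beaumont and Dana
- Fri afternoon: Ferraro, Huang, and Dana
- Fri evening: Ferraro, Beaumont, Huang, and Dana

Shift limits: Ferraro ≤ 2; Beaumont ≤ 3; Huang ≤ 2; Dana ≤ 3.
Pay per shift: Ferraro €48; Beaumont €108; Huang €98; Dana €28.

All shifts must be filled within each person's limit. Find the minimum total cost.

Thu evening can only be covered by Beaumont, so that assignment is forced.
Fri morning can only be covered by Beaumont and Dana, so that assignment is forced.
Picking the cheapest available technician for each shift independently would cost €376, but that ignores the shift limits.
An optimal schedule: Thu afternoon→Dana, Thu evening→Beaumont, Fri morning→Dana+Beaumont, Fri afternoon→Dana+Ferraro, Fri evening→Ferraro.
Total: 28 + 108 + 28 + 108 + 28 + 48 + 48 = €396.

€396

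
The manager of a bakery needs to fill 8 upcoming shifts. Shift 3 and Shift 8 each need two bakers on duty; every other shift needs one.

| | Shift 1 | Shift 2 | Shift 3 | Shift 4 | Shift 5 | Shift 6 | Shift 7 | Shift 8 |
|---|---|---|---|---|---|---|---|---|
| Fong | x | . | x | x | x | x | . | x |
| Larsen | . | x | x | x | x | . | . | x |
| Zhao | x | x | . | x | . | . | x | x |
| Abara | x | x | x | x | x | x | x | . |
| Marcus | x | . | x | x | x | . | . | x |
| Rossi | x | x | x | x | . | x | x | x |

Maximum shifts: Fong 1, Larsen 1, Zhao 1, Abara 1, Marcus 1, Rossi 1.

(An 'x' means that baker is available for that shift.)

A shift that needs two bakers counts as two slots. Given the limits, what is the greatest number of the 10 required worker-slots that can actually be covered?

Total capacity across all bakers is 1+1+1+1+1+1 = 6, and 10 slots are needed, so at most 6 can be filled.
An assignment achieving 6: Shift 1→Marcus, Shift 2→Larsen, Shift 3→Rossi, Shift 5→Abara, Shift 6→Fong, Shift 7→Zhao.
Loads: Fong 1/1, Larsen 1/1, Zhao 1/1, Abara 1/1, Marcus 1/1, Rossi 1/1.

6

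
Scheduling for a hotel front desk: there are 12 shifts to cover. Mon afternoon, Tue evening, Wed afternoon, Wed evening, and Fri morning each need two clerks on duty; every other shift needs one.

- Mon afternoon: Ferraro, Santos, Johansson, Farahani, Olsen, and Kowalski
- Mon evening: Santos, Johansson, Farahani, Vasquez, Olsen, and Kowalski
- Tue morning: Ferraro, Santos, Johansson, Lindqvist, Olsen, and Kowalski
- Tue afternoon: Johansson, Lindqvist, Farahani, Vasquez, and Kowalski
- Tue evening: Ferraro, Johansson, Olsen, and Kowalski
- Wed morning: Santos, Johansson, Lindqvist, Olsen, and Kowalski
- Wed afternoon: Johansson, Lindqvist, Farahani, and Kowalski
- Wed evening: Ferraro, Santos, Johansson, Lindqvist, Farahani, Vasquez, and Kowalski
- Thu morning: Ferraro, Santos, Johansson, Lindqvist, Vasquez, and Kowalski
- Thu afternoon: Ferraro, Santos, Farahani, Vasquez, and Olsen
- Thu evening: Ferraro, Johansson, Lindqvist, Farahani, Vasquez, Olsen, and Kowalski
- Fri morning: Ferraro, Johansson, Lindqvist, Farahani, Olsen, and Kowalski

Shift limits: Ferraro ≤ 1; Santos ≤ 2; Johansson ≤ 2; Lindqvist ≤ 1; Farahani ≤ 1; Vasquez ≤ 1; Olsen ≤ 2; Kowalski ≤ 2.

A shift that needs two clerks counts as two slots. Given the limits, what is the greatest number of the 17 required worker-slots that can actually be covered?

Total capacity across all clerks is 1+2+2+1+1+1+2+2 = 12, and 17 slots are needed, so at most 12 can be filled.
An assignment achieving 12: Mon afternoon→Olsen+Kowalski, Mon evening→Vasquez, Tue morning→Olsen, Tue afternoon→Farahani, Tue evening→Ferraro+Johansson, Wed morning→Santos, Wed afternoon→Johansson+Lindqvist, Thu morning→Kowalski, Thu afternoon→Santos.
Loads: Ferraro 1/1, Santos 2/2, Johansson 2/2, Lindqvist 1/1, Farahani 1/1, Vasquez 1/1, Olsen 2/2, Kowalski 2/2.

12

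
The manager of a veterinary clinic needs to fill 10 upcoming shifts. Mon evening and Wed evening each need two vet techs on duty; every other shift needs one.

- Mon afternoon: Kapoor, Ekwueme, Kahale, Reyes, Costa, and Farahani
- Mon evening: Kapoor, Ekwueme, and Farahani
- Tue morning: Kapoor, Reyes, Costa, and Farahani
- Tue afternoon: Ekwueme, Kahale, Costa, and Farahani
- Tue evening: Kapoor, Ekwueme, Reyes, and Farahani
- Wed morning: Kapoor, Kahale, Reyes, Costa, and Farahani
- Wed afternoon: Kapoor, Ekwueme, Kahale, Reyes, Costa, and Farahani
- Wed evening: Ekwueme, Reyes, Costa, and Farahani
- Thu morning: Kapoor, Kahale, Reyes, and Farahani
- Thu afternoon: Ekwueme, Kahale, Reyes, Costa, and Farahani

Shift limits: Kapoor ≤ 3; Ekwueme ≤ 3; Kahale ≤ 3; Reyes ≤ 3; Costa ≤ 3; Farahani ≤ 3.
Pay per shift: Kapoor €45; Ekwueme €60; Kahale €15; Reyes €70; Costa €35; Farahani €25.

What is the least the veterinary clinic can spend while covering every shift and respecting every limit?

€360

Picking the cheapest available vet tech for each shift independently would cost €270, but that ignores the shift limits.
An optimal schedule: Mon afternoon→Costa, Mon evening→Farahani+Kapoor, Tue morning→Farahani, Tue afternoon→Kahale, Tue evening→Kapoor, Wed morning→Kahale, Wed afternoon→Kapoor, Wed evening→Farahani+Costa, Thu morning→Kahale, Thu afternoon→Costa.
Total: 35 + 25 + 45 + 25 + 15 + 45 + 15 + 45 + 25 + 35 + 15 + 35 = €360.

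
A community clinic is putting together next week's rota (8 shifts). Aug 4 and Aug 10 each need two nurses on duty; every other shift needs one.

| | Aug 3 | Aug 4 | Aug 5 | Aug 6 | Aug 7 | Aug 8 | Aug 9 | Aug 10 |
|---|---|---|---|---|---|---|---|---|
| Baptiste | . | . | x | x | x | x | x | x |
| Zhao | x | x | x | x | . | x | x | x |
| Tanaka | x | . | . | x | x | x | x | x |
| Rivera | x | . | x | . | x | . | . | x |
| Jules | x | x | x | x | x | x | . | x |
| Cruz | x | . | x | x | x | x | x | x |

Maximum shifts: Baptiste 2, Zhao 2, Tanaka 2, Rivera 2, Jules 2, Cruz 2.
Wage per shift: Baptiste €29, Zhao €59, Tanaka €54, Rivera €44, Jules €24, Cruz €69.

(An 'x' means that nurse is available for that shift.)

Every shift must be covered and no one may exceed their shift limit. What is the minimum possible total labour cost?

€420

Aug 4 can only be covered by Zhao and Jules, so that assignment is forced.
Picking the cheapest available nurse for each shift independently would cost €285, but that ignores the shift limits.
An optimal schedule: Aug 3→Jules, Aug 4→Jules+Zhao, Aug 5→Baptiste, Aug 6→Tanaka, Aug 7→Rivera, Aug 8→Tanaka, Aug 9→Baptiste, Aug 10→Rivera+Zhao.
Total: 24 + 24 + 59 + 29 + 54 + 44 + 54 + 29 + 44 + 59 = €420.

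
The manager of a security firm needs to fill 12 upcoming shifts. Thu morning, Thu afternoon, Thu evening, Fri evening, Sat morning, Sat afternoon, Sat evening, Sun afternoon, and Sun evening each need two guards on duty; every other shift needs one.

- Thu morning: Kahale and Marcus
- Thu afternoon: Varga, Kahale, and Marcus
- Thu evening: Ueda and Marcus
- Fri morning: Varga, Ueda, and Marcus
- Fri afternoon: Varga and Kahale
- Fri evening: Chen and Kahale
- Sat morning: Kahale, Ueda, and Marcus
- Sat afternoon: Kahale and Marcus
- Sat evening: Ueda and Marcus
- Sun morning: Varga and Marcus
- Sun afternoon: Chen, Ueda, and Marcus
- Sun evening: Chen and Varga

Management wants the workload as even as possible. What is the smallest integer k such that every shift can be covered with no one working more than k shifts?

5

With 5 guards and 21 worker-slots to fill, someone must work at least ⌈21/5⌉ = 5 shifts, so k ≥ 5.
k = 5 works: Thu morning→Kahale+Marcus, Thu afternoon→Varga+Kahale, Thu evening→Ueda+Marcus, Fri morning→Varga, Fri afternoon→Varga, Fri evening→Chen+Kahale, Sat morning→Kahale+Ueda, Sat afternoon→Kahale+Marcus, Sat evening→Ueda+Marcus, Sun morning→Varga, Sun afternoon→Chen+Ueda, Sun evening→Chen+Varga.
Loads: Chen 3, Varga 5, Kahale 5, Ueda 4, Marcus 4 — all ≤ 5.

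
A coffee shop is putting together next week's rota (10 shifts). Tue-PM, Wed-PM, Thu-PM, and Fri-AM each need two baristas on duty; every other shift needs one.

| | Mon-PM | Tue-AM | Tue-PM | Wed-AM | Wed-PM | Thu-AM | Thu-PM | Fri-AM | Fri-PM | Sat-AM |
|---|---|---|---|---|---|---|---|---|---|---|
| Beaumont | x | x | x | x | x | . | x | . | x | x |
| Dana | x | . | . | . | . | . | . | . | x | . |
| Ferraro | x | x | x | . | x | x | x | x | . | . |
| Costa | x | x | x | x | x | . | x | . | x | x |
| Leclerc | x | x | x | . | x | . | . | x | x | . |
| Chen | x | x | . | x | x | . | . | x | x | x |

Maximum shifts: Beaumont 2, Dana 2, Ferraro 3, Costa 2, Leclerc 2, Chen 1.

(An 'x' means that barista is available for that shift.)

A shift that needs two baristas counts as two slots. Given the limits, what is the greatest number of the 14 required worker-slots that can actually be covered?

12

Total capacity across all baristas is 2+2+3+2+2+1 = 12, and 14 slots are needed, so at most 12 can be filled.
An assignment achieving 12: Mon-PM→Dana, Tue-AM→Chen, Tue-PM→Costa+Leclerc, Wed-AM→Beaumont, Thu-AM→Ferraro, Thu-PM→Beaumont+Ferraro, Fri-AM→Ferraro+Leclerc, Fri-PM→Dana, Sat-AM→Costa.
Loads: Beaumont 2/2, Dana 2/2, Ferraro 3/3, Costa 2/2, Leclerc 2/2, Chen 1/1.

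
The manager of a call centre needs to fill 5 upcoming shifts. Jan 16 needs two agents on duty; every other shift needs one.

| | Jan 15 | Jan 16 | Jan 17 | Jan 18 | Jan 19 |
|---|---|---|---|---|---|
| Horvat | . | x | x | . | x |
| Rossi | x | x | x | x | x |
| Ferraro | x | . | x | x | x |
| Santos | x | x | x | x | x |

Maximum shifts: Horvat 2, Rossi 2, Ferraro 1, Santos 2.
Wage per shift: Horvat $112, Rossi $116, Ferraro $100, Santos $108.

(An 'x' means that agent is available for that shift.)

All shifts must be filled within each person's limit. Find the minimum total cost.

$656

Picking the cheapest available agent for each shift independently would cost $620, but that ignores the shift limits.
An optimal schedule: Jan 15→Ferraro, Jan 16→Santos+Horvat, Jan 17→Horvat, Jan 18→Santos, Jan 19→Rossi.
Total: 100 + 108 + 112 + 112 + 108 + 116 = $656.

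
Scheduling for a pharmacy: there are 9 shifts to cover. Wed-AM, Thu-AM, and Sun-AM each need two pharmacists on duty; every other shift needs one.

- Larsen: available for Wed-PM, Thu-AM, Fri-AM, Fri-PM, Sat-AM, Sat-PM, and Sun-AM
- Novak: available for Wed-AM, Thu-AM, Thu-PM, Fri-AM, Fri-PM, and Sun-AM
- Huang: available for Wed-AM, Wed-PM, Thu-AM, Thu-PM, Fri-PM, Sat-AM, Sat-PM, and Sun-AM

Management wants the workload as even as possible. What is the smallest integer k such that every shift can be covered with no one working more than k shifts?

4

With 3 pharmacists and 12 worker-slots to fill, someone must work at least ⌈12/3⌉ = 4 shifts, so k ≥ 4.
k = 4 works: Wed-AM→Novak+Huang, Wed-PM→Larsen, Thu-AM→Novak+Huang, Thu-PM→Novak, Fri-AM→Larsen, Fri-PM→Huang, Sat-AM→Larsen, Sat-PM→Larsen, Sun-AM→Novak+Huang.
Loads: Larsen 4, Novak 4, Huang 4 — all ≤ 4.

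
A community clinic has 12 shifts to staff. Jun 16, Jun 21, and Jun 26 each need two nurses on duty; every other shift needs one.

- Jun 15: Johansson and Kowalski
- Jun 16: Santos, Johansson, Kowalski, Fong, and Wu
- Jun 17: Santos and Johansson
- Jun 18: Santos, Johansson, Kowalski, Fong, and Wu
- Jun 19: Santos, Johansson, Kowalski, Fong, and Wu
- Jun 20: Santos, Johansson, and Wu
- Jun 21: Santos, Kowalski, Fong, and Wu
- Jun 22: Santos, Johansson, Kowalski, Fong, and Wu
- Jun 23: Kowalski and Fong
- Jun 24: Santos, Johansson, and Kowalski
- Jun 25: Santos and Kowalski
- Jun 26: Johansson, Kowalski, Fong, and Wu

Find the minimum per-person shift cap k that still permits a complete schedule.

With 5 nurses and 15 worker-slots to fill, someone must work at least ⌈15/5⌉ = 3 shifts, so k ≥ 3.
k = 3 works: Jun 15→Johansson, Jun 16→Fong+Wu, Jun 17→Santos, Jun 18→Johansson, Jun 19→Kowalski, Jun 20→Santos, Jun 21→Fong+Wu, Jun 22→Kowalski, Jun 23→Kowalski, Jun 24→Johansson, Jun 25→Santos, Jun 26→Fong+Wu.
Loads: Santos 3, Johansson 3, Kowalski 3, Fong 3, Wu 3 — all ≤ 3.

3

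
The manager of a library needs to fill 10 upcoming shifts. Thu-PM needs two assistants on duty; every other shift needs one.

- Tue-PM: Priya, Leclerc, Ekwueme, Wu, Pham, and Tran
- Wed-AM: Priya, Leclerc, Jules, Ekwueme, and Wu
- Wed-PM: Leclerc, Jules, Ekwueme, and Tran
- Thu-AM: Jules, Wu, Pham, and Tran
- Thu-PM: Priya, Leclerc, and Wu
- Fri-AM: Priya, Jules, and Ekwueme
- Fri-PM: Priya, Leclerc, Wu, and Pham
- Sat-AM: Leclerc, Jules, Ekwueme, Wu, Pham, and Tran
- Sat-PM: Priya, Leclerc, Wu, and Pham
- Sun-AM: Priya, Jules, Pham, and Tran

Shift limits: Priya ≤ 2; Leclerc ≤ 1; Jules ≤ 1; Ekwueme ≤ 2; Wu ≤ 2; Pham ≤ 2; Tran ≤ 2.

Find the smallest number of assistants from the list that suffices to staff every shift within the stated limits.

6

11 slots to fill and no one can take more than 2, so at least ⌈11/2⌉ = 6 assistants are needed.
Priya, Leclerc, Ekwueme, Wu, Pham, and Tran alone can cover everything: Tue-PM→Tran, Wed-AM→Ekwueme, Wed-PM→Leclerc, Thu-AM→Wu, Thu-PM→Priya+Wu, Fri-AM→Priya, Fri-PM→Pham, Sat-AM→Ekwueme, Sat-PM→Pham, Sun-AM→Tran.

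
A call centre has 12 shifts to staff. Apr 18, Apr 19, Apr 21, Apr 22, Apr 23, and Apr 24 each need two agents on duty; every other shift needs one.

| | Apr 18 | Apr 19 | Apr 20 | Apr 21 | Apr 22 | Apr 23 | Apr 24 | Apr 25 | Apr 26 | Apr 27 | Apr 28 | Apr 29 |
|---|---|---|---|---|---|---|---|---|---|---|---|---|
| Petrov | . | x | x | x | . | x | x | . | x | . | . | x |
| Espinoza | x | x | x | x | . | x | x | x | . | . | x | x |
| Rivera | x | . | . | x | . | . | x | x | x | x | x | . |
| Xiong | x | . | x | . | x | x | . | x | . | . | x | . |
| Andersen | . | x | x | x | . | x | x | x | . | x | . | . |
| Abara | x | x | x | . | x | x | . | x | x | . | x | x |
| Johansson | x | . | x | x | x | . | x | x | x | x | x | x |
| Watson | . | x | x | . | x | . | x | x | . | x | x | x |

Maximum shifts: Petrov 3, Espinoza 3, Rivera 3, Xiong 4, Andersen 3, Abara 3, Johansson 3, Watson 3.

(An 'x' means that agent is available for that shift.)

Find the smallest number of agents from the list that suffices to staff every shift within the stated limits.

6

18 slots to fill and no one can take more than 4, so at least ⌈18/4⌉ = 5 agents are needed.
Any 5 agents together have capacity at most 4+3+3+3+3 = 16 < 18 slots, so 5 can never suffice.
Petrov, Espinoza, Rivera, Xiong, Andersen, and Abara alone can cover everything: Apr 18→Espinoza+Xiong, Apr 19→Andersen+Abara, Apr 20→Petrov, Apr 21→Rivera+Andersen, Apr 22→Xiong+Abara, Apr 23→Xiong+Abara, Apr 24→Rivera+Andersen, Apr 25→Espinoza, Apr 26→Petrov, Apr 27→Rivera, Apr 28→Espinoza, Apr 29→Petrov.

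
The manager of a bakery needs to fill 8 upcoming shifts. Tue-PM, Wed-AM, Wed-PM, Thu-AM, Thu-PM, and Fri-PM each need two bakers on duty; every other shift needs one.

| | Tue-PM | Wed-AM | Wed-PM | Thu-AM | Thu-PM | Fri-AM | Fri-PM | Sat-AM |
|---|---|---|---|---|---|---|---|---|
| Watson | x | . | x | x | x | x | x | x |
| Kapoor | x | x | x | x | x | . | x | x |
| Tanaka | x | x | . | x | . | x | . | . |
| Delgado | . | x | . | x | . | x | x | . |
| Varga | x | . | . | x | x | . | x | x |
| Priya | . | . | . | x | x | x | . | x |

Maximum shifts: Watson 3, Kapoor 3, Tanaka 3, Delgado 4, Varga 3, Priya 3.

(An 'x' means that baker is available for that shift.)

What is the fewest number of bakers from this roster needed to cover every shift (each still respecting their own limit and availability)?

14 slots to fill and no one can take more than 4, so at least ⌈14/4⌉ = 4 bakers are needed.
Any 4 bakers together have capacity at most 4+3+3+3 = 13 < 14 slots, so 4 can never suffice.
Watson, Kapoor, Tanaka, Delgado, and Varga alone can cover everything: Tue-PM→Tanaka+Varga, Wed-AM→Kapoor+Tanaka, Wed-PM→Watson+Kapoor, Thu-AM→Tanaka+Delgado, Thu-PM→Watson+Kapoor, Fri-AM→Watson, Fri-PM→Delgado+Varga, Sat-AM→Varga.

5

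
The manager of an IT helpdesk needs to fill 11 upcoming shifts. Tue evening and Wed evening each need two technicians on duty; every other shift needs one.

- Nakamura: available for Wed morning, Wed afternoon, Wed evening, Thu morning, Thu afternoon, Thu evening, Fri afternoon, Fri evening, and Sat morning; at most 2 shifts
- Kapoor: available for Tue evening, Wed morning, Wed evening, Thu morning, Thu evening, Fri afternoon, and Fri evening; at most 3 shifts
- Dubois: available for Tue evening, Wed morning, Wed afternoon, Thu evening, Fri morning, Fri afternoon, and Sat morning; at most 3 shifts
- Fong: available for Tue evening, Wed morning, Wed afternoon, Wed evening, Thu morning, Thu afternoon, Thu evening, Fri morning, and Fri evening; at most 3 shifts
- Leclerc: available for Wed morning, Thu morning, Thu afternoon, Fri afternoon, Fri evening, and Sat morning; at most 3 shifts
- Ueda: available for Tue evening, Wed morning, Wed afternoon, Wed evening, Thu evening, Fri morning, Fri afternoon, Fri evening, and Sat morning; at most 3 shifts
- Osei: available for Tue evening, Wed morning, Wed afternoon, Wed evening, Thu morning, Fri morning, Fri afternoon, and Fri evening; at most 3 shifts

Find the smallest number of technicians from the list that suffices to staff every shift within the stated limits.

13 slots to fill and no one can take more than 3, so at least ⌈13/3⌉ = 5 technicians are needed.
Nakamura, Kapoor, Dubois, Fong, and Leclerc alone can cover everything: Tue evening→Kapoor+Dubois, Wed morning→Leclerc, Wed afternoon→Nakamura, Wed evening→Nakamura+Kapoor, Thu morning→Kapoor, Thu afternoon→Fong, Thu evening→Fong, Fri morning→Dubois, Fri afternoon→Leclerc, Fri evening→Fong, Sat morning→Dubois.

5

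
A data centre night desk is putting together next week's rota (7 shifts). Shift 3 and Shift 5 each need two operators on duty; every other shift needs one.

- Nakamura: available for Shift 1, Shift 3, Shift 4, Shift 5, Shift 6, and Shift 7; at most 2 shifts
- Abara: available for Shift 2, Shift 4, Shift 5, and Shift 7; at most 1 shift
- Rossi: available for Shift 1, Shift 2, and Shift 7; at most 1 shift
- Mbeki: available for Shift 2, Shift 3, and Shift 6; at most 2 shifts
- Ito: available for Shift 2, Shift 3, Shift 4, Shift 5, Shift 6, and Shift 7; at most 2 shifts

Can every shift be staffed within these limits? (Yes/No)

No

Total capacity is 2+1+1+2+2 = 8 but 9 worker-slots are needed — infeasible.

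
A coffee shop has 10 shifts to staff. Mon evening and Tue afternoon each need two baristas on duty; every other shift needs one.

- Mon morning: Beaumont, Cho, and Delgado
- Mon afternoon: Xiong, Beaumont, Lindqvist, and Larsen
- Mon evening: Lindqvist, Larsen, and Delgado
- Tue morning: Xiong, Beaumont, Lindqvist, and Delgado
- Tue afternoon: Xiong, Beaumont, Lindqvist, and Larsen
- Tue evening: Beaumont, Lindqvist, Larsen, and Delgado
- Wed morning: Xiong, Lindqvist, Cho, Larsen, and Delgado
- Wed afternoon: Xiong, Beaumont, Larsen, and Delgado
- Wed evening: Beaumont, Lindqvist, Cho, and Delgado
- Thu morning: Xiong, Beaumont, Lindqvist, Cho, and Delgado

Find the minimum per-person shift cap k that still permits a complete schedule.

2

With 6 baristas and 12 worker-slots to fill, someone must work at least ⌈12/6⌉ = 2 shifts, so k ≥ 2.
k = 2 works: Mon morning→Beaumont, Mon afternoon→Xiong, Mon evening→Lindqvist+Larsen, Tue morning→Xiong, Tue afternoon→Lindqvist+Larsen, Tue evening→Beaumont, Wed morning→Cho, Wed afternoon→Delgado, Wed evening→Cho, Thu morning→Delgado.
Loads: Xiong 2, Beaumont 2, Lindqvist 2, Cho 2, Larsen 2, Delgado 2 — all ≤ 2.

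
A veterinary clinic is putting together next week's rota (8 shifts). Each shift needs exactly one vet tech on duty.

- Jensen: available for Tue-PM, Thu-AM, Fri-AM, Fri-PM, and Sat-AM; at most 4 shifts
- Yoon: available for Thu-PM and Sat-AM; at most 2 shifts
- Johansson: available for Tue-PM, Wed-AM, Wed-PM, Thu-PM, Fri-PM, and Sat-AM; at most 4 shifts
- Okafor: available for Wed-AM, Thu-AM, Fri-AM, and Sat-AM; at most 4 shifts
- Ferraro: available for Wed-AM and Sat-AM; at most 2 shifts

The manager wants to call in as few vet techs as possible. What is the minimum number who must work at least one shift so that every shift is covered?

2

8 slots to fill and no one can take more than 4, so at least ⌈8/4⌉ = 2 vet techs are needed.
Jensen and Johansson alone can cover everything: Tue-PM→Jensen, Wed-AM→Johansson, Wed-PM→Johansson, Thu-AM→Jensen, Thu-PM→Johansson, Fri-AM→Jensen, Fri-PM→Jensen, Sat-AM→Johansson.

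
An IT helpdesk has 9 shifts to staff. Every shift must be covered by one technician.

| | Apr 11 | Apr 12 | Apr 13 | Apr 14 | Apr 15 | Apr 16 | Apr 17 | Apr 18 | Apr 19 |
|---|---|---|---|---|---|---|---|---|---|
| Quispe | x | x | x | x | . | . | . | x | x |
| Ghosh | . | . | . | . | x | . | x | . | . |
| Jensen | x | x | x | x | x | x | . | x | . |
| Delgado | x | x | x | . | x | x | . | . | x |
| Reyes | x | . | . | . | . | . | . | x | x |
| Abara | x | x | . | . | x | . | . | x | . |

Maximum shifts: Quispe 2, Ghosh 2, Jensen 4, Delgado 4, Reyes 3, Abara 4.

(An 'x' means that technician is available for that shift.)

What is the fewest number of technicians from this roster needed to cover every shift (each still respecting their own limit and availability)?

9 slots to fill and no one can take more than 4, so at least ⌈9/4⌉ = 3 technicians are needed.
Ghosh, Jensen, and Delgado alone can cover everything: Apr 11→Jensen, Apr 12→Jensen, Apr 13→Delgado, Apr 14→Jensen, Apr 15→Ghosh, Apr 16→Delgado, Apr 17→Ghosh, Apr 18→Jensen, Apr 19→Delgado.

3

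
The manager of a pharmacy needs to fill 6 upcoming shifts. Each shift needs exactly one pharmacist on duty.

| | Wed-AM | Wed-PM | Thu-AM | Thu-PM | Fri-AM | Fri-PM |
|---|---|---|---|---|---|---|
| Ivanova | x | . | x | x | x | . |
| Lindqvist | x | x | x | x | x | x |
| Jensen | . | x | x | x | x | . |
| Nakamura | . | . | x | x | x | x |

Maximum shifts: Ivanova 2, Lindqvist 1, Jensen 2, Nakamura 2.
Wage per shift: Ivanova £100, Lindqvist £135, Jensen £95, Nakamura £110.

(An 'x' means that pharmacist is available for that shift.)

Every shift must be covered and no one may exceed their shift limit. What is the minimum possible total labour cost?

£610

Picking the cheapest available pharmacist for each shift independently would cost £590, but that ignores the shift limits.
An optimal schedule: Wed-AM→Ivanova, Wed-PM→Jensen, Thu-AM→Jensen, Thu-PM→Ivanova, Fri-AM→Nakamura, Fri-PM→Nakamura.
Total: 100 + 95 + 95 + 100 + 110 + 110 = £610.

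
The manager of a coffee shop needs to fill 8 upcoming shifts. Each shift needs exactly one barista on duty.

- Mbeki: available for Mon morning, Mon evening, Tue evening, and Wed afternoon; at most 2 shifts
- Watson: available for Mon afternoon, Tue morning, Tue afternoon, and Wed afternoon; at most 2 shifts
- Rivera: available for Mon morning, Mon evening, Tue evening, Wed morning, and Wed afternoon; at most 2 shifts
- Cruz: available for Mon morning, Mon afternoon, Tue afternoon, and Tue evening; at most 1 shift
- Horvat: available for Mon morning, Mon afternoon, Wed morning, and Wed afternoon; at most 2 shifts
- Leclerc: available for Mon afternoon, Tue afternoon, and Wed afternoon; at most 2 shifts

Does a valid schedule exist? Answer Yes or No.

Yes

Tue morning can only be covered by Watson, so that assignment is forced.
One valid schedule: Mon morning→Rivera, Mon afternoon→Cruz, Mon evening→Mbeki, Tue morning→Watson, Tue afternoon→Watson, Tue evening→Mbeki, Wed morning→Rivera, Wed afternoon→Horvat.
Loads: Mbeki 2/2, Watson 2/2, Rivera 2/2, Cruz 1/1, Horvat 1/2, Leclerc 0/2 — all within limits.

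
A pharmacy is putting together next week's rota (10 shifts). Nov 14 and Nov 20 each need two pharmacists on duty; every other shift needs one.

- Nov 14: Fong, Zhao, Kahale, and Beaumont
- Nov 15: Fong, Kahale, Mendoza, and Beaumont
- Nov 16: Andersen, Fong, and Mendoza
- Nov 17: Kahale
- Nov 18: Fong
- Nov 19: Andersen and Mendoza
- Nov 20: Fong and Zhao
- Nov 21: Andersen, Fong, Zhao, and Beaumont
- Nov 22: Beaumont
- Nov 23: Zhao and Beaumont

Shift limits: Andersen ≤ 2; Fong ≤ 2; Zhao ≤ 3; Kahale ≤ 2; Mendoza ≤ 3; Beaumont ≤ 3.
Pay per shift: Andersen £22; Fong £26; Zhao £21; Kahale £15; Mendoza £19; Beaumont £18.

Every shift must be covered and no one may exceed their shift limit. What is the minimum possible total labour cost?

£235

Nov 17 can only be covered by Kahale, so that assignment is forced.
Nov 18 can only be covered by Fong, so that assignment is forced.
Nov 20 can only be covered by Fong and Zhao, so that assignment is forced.
Picking the cheapest available pharmacist for each shift independently would cost £228, but that ignores the shift limits.
An optimal schedule: Nov 14→Kahale+Zhao, Nov 15→Mendoza, Nov 16→Mendoza, Nov 17→Kahale, Nov 18→Fong, Nov 19→Mendoza, Nov 20→Zhao+Fong, Nov 21→Beaumont, Nov 22→Beaumont, Nov 23→Beaumont.
Total: 15 + 21 + 19 + 19 + 15 + 26 + 19 + 21 + 26 + 18 + 18 + 18 = £235.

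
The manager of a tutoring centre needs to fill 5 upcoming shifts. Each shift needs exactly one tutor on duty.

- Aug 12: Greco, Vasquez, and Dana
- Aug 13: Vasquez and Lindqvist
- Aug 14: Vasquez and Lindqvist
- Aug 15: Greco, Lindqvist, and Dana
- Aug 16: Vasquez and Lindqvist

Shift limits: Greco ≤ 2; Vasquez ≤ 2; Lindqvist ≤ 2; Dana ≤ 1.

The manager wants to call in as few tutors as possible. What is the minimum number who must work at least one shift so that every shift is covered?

5 slots to fill and no one can take more than 2, so at least ⌈5/2⌉ = 3 tutors are needed.
Greco, Vasquez, and Lindqvist alone can cover everything: Aug 12→Greco, Aug 13→Vasquez, Aug 14→Vasquez, Aug 15→Greco, Aug 16→Lindqvist.

3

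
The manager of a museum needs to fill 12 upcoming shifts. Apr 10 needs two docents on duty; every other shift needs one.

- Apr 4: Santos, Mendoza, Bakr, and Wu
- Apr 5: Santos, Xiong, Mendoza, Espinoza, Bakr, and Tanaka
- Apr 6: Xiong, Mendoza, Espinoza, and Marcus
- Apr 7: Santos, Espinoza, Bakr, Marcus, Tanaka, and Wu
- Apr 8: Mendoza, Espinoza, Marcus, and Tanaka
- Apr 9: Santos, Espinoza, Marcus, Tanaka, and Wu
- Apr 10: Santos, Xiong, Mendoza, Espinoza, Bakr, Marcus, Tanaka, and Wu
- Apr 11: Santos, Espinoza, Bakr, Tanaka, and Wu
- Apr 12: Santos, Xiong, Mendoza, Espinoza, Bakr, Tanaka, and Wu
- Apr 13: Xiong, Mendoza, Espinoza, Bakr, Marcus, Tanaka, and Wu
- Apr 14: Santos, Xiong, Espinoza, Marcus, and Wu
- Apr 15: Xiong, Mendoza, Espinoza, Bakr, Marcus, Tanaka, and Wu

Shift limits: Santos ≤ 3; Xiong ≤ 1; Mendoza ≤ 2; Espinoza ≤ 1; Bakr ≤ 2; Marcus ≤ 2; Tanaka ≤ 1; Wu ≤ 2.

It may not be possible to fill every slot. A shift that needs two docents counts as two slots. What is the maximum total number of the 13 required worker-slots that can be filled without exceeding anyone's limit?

Total capacity across all docents is 3+1+2+1+2+2+1+2 = 14, and 13 slots are needed, so at most 13 can be filled.
An assignment achieving 13: Apr 4→Santos, Apr 5→Mendoza, Apr 6→Xiong, Apr 7→Bakr, Apr 8→Mendoza, Apr 9→Santos, Apr 10→Tanaka+Wu, Apr 11→Santos, Apr 12→Bakr, Apr 13→Marcus, Apr 14→Espinoza, Apr 15→Marcus.
Loads: Santos 3/3, Xiong 1/1, Mendoza 2/2, Espinoza 1/1, Bakr 2/2, Marcus 2/2, Tanaka 1/1, Wu 1/2.

13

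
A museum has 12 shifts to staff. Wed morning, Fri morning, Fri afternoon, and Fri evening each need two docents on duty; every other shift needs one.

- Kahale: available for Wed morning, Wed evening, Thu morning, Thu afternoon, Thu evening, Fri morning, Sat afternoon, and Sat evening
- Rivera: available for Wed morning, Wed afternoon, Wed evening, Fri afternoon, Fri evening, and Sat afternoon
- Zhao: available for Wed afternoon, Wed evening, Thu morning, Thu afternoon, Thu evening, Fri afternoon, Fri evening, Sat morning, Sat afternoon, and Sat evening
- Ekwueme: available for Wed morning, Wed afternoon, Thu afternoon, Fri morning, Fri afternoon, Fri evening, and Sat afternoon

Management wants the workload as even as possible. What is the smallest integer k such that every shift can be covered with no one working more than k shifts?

With 4 docents and 16 worker-slots to fill, someone must work at least ⌈16/4⌉ = 4 shifts, so k ≥ 4.
k = 4 works: Wed morning→Rivera+Ekwueme, Wed afternoon→Rivera, Wed evening→Rivera, Thu morning→Kahale, Thu afternoon→Zhao, Thu evening→Kahale, Fri morning→Kahale+Ekwueme, Fri afternoon→Rivera+Zhao, Fri evening→Zhao+Ekwueme, Sat morning→Zhao, Sat afternoon→Ekwueme, Sat evening→Kahale.
Loads: Kahale 4, Rivera 4, Zhao 4, Ekwueme 4 — all ≤ 4.

4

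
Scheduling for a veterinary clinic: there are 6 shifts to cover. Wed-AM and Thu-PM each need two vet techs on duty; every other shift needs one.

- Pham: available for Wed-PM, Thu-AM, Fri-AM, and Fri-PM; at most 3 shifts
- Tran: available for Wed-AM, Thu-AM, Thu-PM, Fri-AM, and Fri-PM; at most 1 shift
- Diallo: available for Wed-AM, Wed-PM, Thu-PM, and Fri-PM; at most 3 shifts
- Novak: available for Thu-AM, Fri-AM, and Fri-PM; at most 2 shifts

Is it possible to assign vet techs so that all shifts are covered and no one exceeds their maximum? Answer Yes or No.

No

Total capacity is 9 and 8 slots are needed, so capacity alone doesn't rule it out.
Shifts {Wed-AM, Thu-PM} need 4 worker-slots in total, but the vet techs available for any of those shifts (Tran and Diallo) can supply at most 3 among them. So no valid schedule exists.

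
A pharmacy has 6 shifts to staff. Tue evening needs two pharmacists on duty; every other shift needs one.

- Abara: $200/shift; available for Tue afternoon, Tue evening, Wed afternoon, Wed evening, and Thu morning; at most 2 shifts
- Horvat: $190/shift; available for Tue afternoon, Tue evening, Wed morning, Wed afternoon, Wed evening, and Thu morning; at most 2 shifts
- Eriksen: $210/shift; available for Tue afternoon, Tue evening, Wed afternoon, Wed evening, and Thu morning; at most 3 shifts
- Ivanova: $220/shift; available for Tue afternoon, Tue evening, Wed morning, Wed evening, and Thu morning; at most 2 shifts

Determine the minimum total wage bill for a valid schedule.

$1410

Picking the cheapest available pharmacist for each shift independently would cost $1340, but that ignores the shift limits.
An optimal schedule: Tue afternoon→Abara, Tue evening→Abara+Eriksen, Wed morning→Horvat, Wed afternoon→Horvat, Wed evening→Eriksen, Thu morning→Eriksen.
Total: 200 + 200 + 210 + 190 + 190 + 210 + 210 = $1410.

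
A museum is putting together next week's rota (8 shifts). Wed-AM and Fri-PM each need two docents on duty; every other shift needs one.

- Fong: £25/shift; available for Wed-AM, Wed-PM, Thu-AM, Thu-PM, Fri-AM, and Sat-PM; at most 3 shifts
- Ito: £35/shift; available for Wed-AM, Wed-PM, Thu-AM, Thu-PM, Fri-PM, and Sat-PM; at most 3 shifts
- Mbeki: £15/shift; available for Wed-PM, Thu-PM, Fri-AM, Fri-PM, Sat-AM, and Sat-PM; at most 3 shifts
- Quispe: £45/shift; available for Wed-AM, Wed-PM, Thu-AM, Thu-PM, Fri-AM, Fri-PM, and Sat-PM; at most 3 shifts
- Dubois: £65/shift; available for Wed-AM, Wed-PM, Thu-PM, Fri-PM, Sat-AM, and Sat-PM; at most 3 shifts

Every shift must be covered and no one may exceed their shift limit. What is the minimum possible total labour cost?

Picking the cheapest available docent for each shift independently would cost £210, but that ignores the shift limits.
An optimal schedule: Wed-AM→Fong+Ito, Wed-PM→Mbeki, Thu-AM→Fong, Thu-PM→Fong, Fri-AM→Mbeki, Fri-PM→Ito+Quispe, Sat-AM→Mbeki, Sat-PM→Ito.
Total: 25 + 35 + 15 + 25 + 25 + 15 + 35 + 45 + 15 + 35 = £270.

£270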